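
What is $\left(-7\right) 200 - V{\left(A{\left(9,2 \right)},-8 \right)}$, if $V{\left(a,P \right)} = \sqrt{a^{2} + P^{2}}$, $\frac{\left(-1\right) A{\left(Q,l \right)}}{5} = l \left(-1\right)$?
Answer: $-1400 - 2 \sqrt{41} \approx -1412.8$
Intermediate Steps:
$A{\left(Q,l \right)} = 5 l$ ($A{\left(Q,l \right)} = - 5 l \left(-1\right) = - 5 \left(- l\right) = 5 l$)
$V{\left(a,P \right)} = \sqrt{P^{2} + a^{2}}$
$\left(-7\right) 200 - V{\left(A{\left(9,2 \right)},-8 \right)} = \left(-7\right) 200 - \sqrt{\left(-8\right)^{2} + \left(5 \cdot 2\right)^{2}} = -1400 - \sqrt{64 + 10^{2}} = -1400 - \sqrt{64 + 100} = -1400 - \sqrt{164} = -1400 - 2 \sqrt{41}$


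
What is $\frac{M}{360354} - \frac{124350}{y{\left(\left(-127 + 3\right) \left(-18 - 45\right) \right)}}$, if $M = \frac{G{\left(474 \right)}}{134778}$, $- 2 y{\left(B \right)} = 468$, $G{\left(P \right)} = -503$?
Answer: $\frac{335522492331361}{631381288356} \approx 531.41$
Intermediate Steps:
$y{\left(B \right)} = -234$ ($y{\left(B \right)} = \left(- \frac{1}{2}\right) 468 = -234$)
$M = - \frac{503}{134778} \approx -0.0037321$
$\frac{M}{360354} - \frac{124350}{y{\left(\left(-127 + 3\right) \left(-18 - 45\right) \right)}} = - \frac{503}{134778 \cdot 360354} - \frac{124350}{-234} = \left(- \frac{503}{134778}\right) \frac{1}{360354} - - \frac{20725}{39} = - \frac{503}{48567791412} + \frac{20725}{39} = \frac{335522492331361}{631381288356}$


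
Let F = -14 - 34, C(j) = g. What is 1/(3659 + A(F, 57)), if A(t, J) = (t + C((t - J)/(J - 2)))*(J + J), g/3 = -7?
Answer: -1/4207 ≈ -0.00023770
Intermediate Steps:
g = -21 (g = 3*(-7) = -21)
C(j) = -21
F = -48
A(t, J) = 2*J*(-21 + t) (A(t, J) = (t - 21)*(J + J) = (-21 + t)*(2*J) = 2*J*(-21 + t))
1/(3659 + A(F, 57)) = 1/(3659 + 2*57*(-21 - 48)) = 1/(3659 + 2*57*(-69)) = 1/(3659 - 7866) = 1/(-4207) = -1/4207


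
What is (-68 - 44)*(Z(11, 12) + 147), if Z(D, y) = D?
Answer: -17696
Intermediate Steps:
(-68 - 44)*(Z(11, 12) + 147) = (-68 - 44)*(11 + 147) = -112*158 = -17696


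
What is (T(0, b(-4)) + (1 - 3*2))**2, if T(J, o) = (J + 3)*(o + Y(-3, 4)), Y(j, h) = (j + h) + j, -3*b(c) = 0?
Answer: 121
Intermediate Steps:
b(c) = 0 (b(c) = -1/3*0 = 0)
Y(j, h) = h + 2*j (Y(j, h) = (h + j) + j = h + 2*j)
T(J, o) = (-2 + o)*(3 + J) (T(J, o) = (J + 3)*(o + (4 + 2*(-3))) = (3 + J)*(o + (4 - 6)) = (3 + J)*(o - 2) = (3 + J)*(-2 + o) = (-2 + o)*(3 + J))
(T(0, b(-4)) + (1 - 3*2))**2 = ((-6 - 2*0 + 3*0 + 0*0) + (1 - 3*2))**2 = ((-6 + 0 + 0 + 0) + (1 - 6))**2 = (-6 - 5)**2 = (-11)**2 = 121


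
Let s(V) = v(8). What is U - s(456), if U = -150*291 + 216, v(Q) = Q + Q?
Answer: -43450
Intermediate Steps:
v(Q) = 2*Q
s(V) = 16 (s(V) = 2*8 = 16)
U = -43434 (U = -43650 + 216 = -43434)
U - s(456) = -43434 - 1*16 = -43434 - 16 = -43450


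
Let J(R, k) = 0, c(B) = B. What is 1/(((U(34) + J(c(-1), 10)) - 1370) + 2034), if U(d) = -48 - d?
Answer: 1/582 ≈ 0.0017182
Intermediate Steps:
1/(((U(34) + J(c(-1), 10)) - 1370) + 2034) = 1/((((-48 - 1*34) + 0) - 1370) + 2034) = 1/((((-48 - 34) + 0) - 1370) + 2034) = 1/(((-82 + 0) - 1370) + 2034) = 1/((-82 - 1370) + 2034) = 1/(-1452 + 2034) = 1/582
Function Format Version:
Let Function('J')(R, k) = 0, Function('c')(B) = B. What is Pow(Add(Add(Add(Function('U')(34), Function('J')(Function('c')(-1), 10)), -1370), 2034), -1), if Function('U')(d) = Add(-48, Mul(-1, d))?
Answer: Rational(1, 582) ≈ 0.0017182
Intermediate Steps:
Pow(Add(Add(Add(Function('U')(34), Function('J')(Function('c')(-1), 10)), -1370), 2034), -1) = Pow(Add(Add(Add(Add(-48, Mul(-1, 34)), 0), -1370), 2034), -1) = Pow(Add(Add(Add(Add(-48, -34), 0), -1370), 2034), -1) = Pow(Add(Add(Add(-82, 0), -1370), 2034), -1) = Pow(Add(Add(-82, -1370), 2034), -1) = Pow(Add(-1452, 2034), -1) = Pow(582, -1) = Rational(1, 582)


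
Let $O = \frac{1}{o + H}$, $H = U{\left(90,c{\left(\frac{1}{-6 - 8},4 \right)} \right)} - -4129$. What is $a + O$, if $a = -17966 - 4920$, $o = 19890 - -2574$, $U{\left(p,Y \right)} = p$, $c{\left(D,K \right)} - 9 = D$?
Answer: $- \frac{610667137}{26683} \approx -22886.0$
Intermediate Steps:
$c{\left(D,K \right)} = 9 + D$
$H = 4219$ ($H = 90 - -4129 = 90 + 4129 = 4219$)
$o = 22464$ ($o = 19890 + 2574 = 22464$)
$a = -22886$ ($a = -17966 - 4920 = -22886$)
$O = \frac{1}{26683}$ ($O = \frac{1}{22464 + 4219} = \frac{1}{26683} \approx 3.7477 \cdot 10^{-5}$)
$a + O = -22886 + \frac{1}{26683} = - \frac{610667137}{26683}$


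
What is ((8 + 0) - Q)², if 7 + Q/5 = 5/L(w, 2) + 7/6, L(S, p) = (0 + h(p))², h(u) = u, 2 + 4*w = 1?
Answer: 137641/144 ≈ 955.84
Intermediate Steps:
w = -¼ (w = -½ + (¼)*1 = -½ + ¼ = -¼ ≈ -0.25000)
L(S, p) = p² (L(S, p) = (0 + p)² = p²)
Q = -275/12 (Q = -35 + 5*(5/(2²) + 7/6) = -35 + 5*(5/4 + 7*(⅙)) = -35 + 5*(5*(¼) + 7/6) = -35 + 5*(5/4 + 7/6) = -35 + 5*(29/12) = -35 + 145/12 = -275/12 ≈ -22.917)
((8 + 0) - Q)² = ((8 + 0) - 1*(-275/12))² = (8 + 275/12)² = (371/12)² = 137641/144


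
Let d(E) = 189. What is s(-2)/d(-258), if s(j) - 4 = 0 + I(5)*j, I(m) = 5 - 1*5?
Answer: 4/189 ≈ 0.021164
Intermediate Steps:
I(m) = 0 (I(m) = 5 - 5 = 0)
s(j) = 4 (s(j) = 4 + (0 + 0*j) = 4 + (0 + 0) = 4 + 0 = 4)
s(-2)/d(-258) = 4/189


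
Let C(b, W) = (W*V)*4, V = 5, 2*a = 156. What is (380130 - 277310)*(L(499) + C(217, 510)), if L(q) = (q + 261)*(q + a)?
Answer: 46137390400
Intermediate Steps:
a = 78 (a = (½)*156 = 78)
L(q) = (78 + q)*(261 + q) (L(q) = (q + 261)*(q + 78) = (261 + q)*(78 + q) = (78 + q)*(261 + q))
C(b, W) = 20*W (C(b, W) = (W*5)*4 = (5*W)*4 = 20*W)
(380130 - 277310)*(L(499) + C(217, 510)) = (380130 - 277310)*((20358 + 499² + 339*499) + 20*510) = 102820*((20358 + 249001 + 169161) + 10200) = 102820*(438520 + 10200) = 102820*448720 = 46137390400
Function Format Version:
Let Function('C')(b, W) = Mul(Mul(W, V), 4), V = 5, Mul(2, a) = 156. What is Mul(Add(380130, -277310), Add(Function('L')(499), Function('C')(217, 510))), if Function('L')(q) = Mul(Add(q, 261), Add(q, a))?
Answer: 46137390400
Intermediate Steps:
a = 78 (a = Mul(Rational(1, 2), 156) = 78)
Function('L')(q) = Mul(Add(78, q), Add(261, q)) (Function('L')(q) = Mul(Add(q, 261), Add(q, 78)) = Mul(Add(261, q), Add(78, q)) = Mul(Add(78, q), Add(261, q)))
Function('C')(b, W) = Mul(20, W) (Function('C')(b, W) = Mul(Mul(W, 5), 4) = Mul(Mul(5, W), 4) = Mul(20, W))
Mul(Add(380130, -277310), Add(Function('L')(499), Function('C')(217, 510))) = Mul(Add(380130, -277310), Add(Add(20358, Pow(499, 2), Mul(339, 499)), Mul(20, 510))) = Mul(102820, Add(Add(20358, 249001, 169161), 10200)) = Mul(102820, Add(438520, 10200)) = Mul(102820, 448720) = 46137390400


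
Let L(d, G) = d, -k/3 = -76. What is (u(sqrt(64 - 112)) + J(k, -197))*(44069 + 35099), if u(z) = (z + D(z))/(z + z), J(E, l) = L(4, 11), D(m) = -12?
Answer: 356256 + 39584*I*sqrt(3) ≈ 3.5626e+5 + 68562.0*I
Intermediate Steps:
k = 228 (k = -3*(-76) = 228)
J(E, l) = 4
u(z) = (-12 + z)/(2*z) (u(z) = (z - 12)/(z + z) = (-12 + z)/((2*z)) = (-12 + z)*(1/(2*z)) = (-12 + z)/(2*z))
(u(sqrt(64 - 112)) + J(k, -197))*(44069 + 35099) = ((-12 + sqrt(64 - 112))/(2*(sqrt(64 - 112))) + 4)*(44069 + 35099) = ((-12 + sqrt(-48))/(2*(sqrt(-48))) + 4)*79168 = ((-12 + 4*I*sqrt(3))/(2*((4*I*sqrt(3)))) + 4)*79168 = ((-I*sqrt(3)/12)*(-12 + 4*I*sqrt(3))/2 + 4)*79168 = (-I*sqrt(3)*(-12 + 4*I*sqrt(3))/24 + 4)*79168 = (4 - I*sqrt(3)*(-12 + 4*I*sqrt(3))/24)*79168 = 316672 - 9896*I*sqrt(3)*(-12 + 4*I*sqrt(3))/3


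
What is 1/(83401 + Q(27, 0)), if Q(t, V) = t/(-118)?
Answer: 118/9841291 ≈ 1.1990e-5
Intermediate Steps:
Q(t, V) = -t/118 (Q(t, V) = t*(-1/118) = -t/118)
1/(83401 + Q(27, 0)) = 1/(83401 - 1/118*27) = 1/(83401 - 27/118) = 1/(9841291/118) = 118/9841291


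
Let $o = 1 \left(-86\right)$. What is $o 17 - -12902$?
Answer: $11440$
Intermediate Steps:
$o = -86$
$o 17 - -12902 = \left(-86\right) 17 - -12902 = -1462 + 12902 = 11440$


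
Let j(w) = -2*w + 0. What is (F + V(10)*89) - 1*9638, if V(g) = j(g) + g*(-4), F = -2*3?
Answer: -14984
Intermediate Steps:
j(w) = -2*w
F = -6
V(g) = -6*g (V(g) = -2*g + g*(-4) = -2*g - 4*g = -6*g)
(F + V(10)*89) - 1*9638 = (-6 - 6*10*89) - 1*9638 = (-6 - 60*89) - 9638 = (-6 - 5340) - 9638 = -5346 - 9638 = -14984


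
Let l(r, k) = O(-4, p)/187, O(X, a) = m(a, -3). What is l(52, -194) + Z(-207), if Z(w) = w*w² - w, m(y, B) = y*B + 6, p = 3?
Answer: -1658603235/187 ≈ -8.8695e+6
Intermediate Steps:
m(y, B) = 6 + B*y (m(y, B) = B*y + 6 = 6 + B*y)
O(X, a) = 6 - 3*a
Z(w) = w³ - w
l(r, k) = -3/187 (l(r, k) = (6 - 3*3)/187 = (6 - 9)*(1/187) = -3*1/187 = -3/187)
l(52, -194) + Z(-207) = -3/187 + ((-207)³ - 1*(-207)) = -3/187 + (-8869743 + 207) = -3/187 - 8869536 = -1658603235/187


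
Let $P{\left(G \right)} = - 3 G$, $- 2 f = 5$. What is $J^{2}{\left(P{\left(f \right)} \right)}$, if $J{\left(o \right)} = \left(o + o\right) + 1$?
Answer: $256$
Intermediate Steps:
$f = - \frac{5}{2}$ ($f = \left(- \frac{1}{2}\right) 5 = - \frac{5}{2} \approx -2.5$)
$J{\left(o \right)} = 1 + 2 o$ ($J{\left(o \right)} = 2 o + 1 = 1 + 2 o$)
$J^{2}{\left(P{\left(f \right)} \right)} = \left(1 + 2 \left(\left(-3\right) \left(- \frac{5}{2}\right)\right)\right)^{2} = \left(1 + 2 \cdot \frac{15}{2}\right)^{2} = \left(1 + 15\right)^{2} = 16^{2} = 256$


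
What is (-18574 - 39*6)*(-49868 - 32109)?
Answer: 1541823416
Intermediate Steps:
(-18574 - 39*6)*(-49868 - 32109) = (-18574 - 234)*(-81977) = -18808*(-81977) = 1541823416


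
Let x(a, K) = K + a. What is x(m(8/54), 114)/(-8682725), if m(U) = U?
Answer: -3082/234433575 ≈ -1.3147e-5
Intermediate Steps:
x(m(8/54), 114)/(-8682725) = (114 + 8/54)/(-8682725) = (114 + 8*(1/54))*(-1/8682725) = (114 + 4/27)*(-1/8682725) = (3082/27)*(-1/8682725) = -3082/234433575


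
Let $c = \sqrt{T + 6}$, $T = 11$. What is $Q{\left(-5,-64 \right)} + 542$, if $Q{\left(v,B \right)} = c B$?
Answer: $542 - 64 \sqrt{17} \approx 278.12$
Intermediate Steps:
$c = \sqrt{17}$ ($c = \sqrt{11 + 6} = \sqrt{17} \approx 4.1231$)
$Q{\left(v,B \right)} = B \sqrt{17}$ ($Q{\left(v,B \right)} = \sqrt{17} B = B \sqrt{17}$)
$Q{\left(-5,-64 \right)} + 542 = - 64 \sqrt{17} + 542 = 542 - 64 \sqrt{17}$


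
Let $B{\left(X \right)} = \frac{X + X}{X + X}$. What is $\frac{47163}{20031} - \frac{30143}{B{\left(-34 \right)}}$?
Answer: $- \frac{201249090}{6677} \approx -30141.0$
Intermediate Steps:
$B{\left(X \right)} = 1$ ($B{\left(X \right)} = \frac{2 X}{2 X} = 2 X \frac{1}{2 X} = 1$)
$\frac{47163}{20031} - \frac{30143}{B{\left(-34 \right)}} = \frac{47163}{20031} - \frac{30143}{1} = 47163 \cdot \frac{1}{20031} - 30143 = \frac{15721}{6677} - 30143 = - \frac{201249090}{6677}$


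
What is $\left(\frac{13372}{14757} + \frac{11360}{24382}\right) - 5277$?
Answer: $- \frac{949099113787}{179902587} \approx -5275.6$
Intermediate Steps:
$\left(\frac{13372}{14757} + \frac{11360}{24382}\right) - 5277 = \left(13372 \cdot \frac{1}{14757} + 11360 \cdot \frac{1}{24382}\right) - 5277 = \left(\frac{13372}{14757} + \frac{5680}{12191}\right) - 5277 = \frac{246837812}{179902587} - 5277 = - \frac{949099113787}{179902587}$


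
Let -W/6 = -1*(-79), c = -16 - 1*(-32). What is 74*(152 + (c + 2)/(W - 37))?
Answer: 5746396/511 ≈ 11245.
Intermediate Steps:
c = 16 (c = -16 + 32 = 16)
W = -474 (W = -(-6)*(-79) = -6*79 = -474)
74*(152 + (c + 2)/(W - 37)) = 74*(152 + (16 + 2)/(-474 - 37)) = 74*(152 + 18/(-511)) = 74*(152 + 18*(-1/511)) = 74*(152 - 18/511) = 74*(77654/511) = 5746396/511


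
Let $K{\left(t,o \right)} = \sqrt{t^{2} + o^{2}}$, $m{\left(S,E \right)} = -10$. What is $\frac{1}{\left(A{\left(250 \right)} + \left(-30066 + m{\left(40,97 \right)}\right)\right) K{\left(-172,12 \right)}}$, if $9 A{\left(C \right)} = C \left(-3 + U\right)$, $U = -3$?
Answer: $- \frac{3 \sqrt{1858}}{674290496} \approx -1.9178 \cdot 10^{-7}$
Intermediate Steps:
$K{\left(t,o \right)} = \sqrt{o^{2} + t^{2}}$
$A{\left(C \right)} = - \frac{2 C}{3}$ ($A{\left(C \right)} = \frac{C \left(-3 - 3\right)}{9} = \frac{C \left(-6\right)}{9} = \frac{\left(-6\right) C}{9} = - \frac{2 C}{3}$)
$\frac{1}{\left(A{\left(250 \right)} + \left(-30066 + m{\left(40,97 \right)}\right)\right) K{\left(-172,12 \right)}} = \frac{1}{\left(\left(- \frac{2}{3}\right) 250 - 30076\right) \sqrt{12^{2} + \left(-172\right)^{2}}} = \frac{1}{\left(- \frac{500}{3} - 30076\right) \sqrt{144 + 29584}} = \frac{1}{\left(- \frac{90728}{3}\right) \sqrt{29728}} = - \frac{3}{90728 \cdot 4 \sqrt{1858}} = - \frac{3 \frac{\sqrt{1858}}{7432}}{90728} = - \frac{3 \sqrt{1858}}{674290496}$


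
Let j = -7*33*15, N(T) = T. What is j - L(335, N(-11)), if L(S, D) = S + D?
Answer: -3789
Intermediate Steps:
L(S, D) = D + S
j = -3465 (j = -231*15 = -3465)
j - L(335, N(-11)) = -3465 - (-11 + 335) = -3465 - 1*324 = -3465 - 324 = -3789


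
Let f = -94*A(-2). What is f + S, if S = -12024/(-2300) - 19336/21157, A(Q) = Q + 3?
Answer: -1091056108/12165275 ≈ -89.686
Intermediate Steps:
A(Q) = 3 + Q
S = 52479742/12165275 (S = -12024*(-1/2300) - 19336*1/21157 = 3006/575 - 19336/21157 = 52479742/12165275 ≈ 4.3139)
f = -94 (f = -94*(3 - 2) = -94*1 = -94)
f + S = -94 + 52479742/12165275 = -1091056108/12165275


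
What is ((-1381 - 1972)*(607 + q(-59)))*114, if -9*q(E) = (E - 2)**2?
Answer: -221955188/3 ≈ -7.3985e+7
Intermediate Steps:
q(E) = -(-2 + E)**2/9 (q(E) = -(E - 2)**2/9 = -(-2 + E)**2/9)
((-1381 - 1972)*(607 + q(-59)))*114 = ((-1381 - 1972)*(607 - (-2 - 59)**2/9))*114 = -3353*(607 - 1/9*(-61)**2)*114 = -3353*(607 - 1/9*3721)*114 = -3353*(607 - 3721/9)*114 = -3353*1742/9*114 = -5840926/9*114 = -221955188/3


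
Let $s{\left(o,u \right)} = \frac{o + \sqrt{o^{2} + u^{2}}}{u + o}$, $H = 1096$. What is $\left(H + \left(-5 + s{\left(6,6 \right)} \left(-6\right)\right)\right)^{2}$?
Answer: $1183762 - 6528 \sqrt{2} \approx 1.1745 \cdot 10^{6}$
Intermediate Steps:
$s{\left(o,u \right)} = \frac{o + \sqrt{o^{2} + u^{2}}}{o + u}$
$\left(H + \left(-5 + s{\left(6,6 \right)} \left(-6\right)\right)\right)^{2} = \left(1096 + \left(-5 + \frac{6 + \sqrt{6^{2} + 6^{2}}}{6 + 6} \left(-6\right)\right)\right)^{2} = \left(1096 + \left(-5 + \frac{6 + \sqrt{36 + 36}}{12} \left(-6\right)\right)\right)^{2} = \left(1096 + \left(-5 + \frac{6 + \sqrt{72}}{12} \left(-6\right)\right)\right)^{2} = \left(1096 + \left(-5 + \frac{6 + 6 \sqrt{2}}{12} \left(-6\right)\right)\right)^{2} = \left(1096 + \left(-5 + \left(\frac{1}{2} + \frac{\sqrt{2}}{2}\right) \left(-6\right)\right)\right)^{2} = \left(1096 - \left(8 + 3 \sqrt{2}\right)\right)^{2} = \left(1088 - 3 \sqrt{2}\right)^{2}$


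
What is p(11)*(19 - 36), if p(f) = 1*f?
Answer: -187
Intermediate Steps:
p(f) = f
p(11)*(19 - 36) = 11*(19 - 36) = 11*(-17) = -187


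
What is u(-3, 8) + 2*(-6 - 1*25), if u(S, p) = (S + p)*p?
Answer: -22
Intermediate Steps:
u(S, p) = p*(S + p)
u(-3, 8) + 2*(-6 - 1*25) = 8*(-3 + 8) + 2*(-6 - 1*25) = 8*5 + 2*(-6 - 25) = 40 + 2*(-31) = 40 - 62 = -22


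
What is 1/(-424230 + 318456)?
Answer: -1/105774 ≈ -9.4541e-6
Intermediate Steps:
1/(-424230 + 318456) = 1/(-105774) = -1/105774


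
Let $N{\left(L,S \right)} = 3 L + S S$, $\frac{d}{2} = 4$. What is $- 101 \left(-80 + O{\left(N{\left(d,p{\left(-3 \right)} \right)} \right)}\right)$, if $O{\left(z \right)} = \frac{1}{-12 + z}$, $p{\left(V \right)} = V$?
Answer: $\frac{169579}{21} \approx 8075.2$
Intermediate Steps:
$d = 8$ ($d = 2 \cdot 4 = 8$)
$N{\left(L,S \right)} = S^{2} + 3 L$ ($N{\left(L,S \right)} = 3 L + S^{2} = S^{2} + 3 L$)
$- 101 \left(-80 + O{\left(N{\left(d,p{\left(-3 \right)} \right)} \right)}\right) = - 101 \left(-80 + \frac{1}{-12 + \left(\left(-3\right)^{2} + 3 \cdot 8\right)}\right) = - 101 \left(-80 + \frac{1}{-12 + \left(9 + 24\right)}\right) = - 101 \left(-80 + \frac{1}{-12 + 33}\right) = - 101 \left(-80 + \frac{1}{21}\right) = \left(-101\right) \left(- \frac{1679}{21}\right) = \frac{169579}{21}$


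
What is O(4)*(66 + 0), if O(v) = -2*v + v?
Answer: -264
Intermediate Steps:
O(v) = -v
O(4)*(66 + 0) = (-1*4)*(66 + 0) = -4*66 = -264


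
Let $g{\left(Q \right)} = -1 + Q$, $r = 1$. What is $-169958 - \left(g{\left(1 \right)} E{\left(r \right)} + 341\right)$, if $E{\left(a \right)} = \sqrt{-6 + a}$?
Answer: $-170299$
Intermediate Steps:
$-169958 - \left(g{\left(1 \right)} E{\left(r \right)} + 341\right) = -169958 - \left(\left(-1 + 1\right) \sqrt{-6 + 1} + 341\right) = -169958 - \left(0 \sqrt{-5} + 341\right) = -169958 - \left(0 i \sqrt{5} + 341\right) = -169958 - \left(0 + 341\right) = -169958 - 341 = -170299$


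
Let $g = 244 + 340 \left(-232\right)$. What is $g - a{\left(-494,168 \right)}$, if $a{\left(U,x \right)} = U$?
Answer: $-78142$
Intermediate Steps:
$g = -78636$ ($g = 244 - 78880 = -78636$)
$g - a{\left(-494,168 \right)} = -78636 - -494 = -78636 + 494 = -78142$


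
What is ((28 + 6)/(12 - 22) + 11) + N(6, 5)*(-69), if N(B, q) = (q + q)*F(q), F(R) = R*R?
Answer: -86212/5 ≈ -17242.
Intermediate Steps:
F(R) = R²
N(B, q) = 2*q³ (N(B, q) = (q + q)*q² = (2*q)*q² = 2*q³)
((28 + 6)/(12 - 22) + 11) + N(6, 5)*(-69) = ((28 + 6)/(12 - 22) + 11) + (2*5³)*(-69) = (34/(-10) + 11) + (2*125)*(-69) = (34*(-⅒) + 11) + 250*(-69) = (-17/5 + 11) - 17250 = 38/5 - 17250 = -86212/5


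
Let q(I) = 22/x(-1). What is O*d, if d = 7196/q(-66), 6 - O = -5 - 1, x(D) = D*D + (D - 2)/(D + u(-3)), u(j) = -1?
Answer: 107940/11 ≈ 9812.7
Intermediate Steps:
x(D) = D² + (-2 + D)/(-1 + D) (x(D) = D*D + (D - 2)/(D - 1) = D² + (-2 + D)/(-1 + D))
q(I) = 44/5 (q(I) = 22/(((-2 - 1 + (-1)³ - 1*(-1)²)/(-1 - 1))) = 22/(((-2 - 1 - 1 - 1*1)/(-2))) = 22/((-(-2 - 1 - 1 - 1)/2)) = 22/((-½*(-5))) = 22/(5/2) = 22*(⅖) = 44/5)
O = 12 (O = 6 - (-5 - 1) = 6 - 1*(-6) = 6 + 6 = 12)
d = 8995/11 (d = 7196/(44/5) = 7196*(5/44) = 8995/11 ≈ 817.73)
O*d = 12*(8995/11) = 107940/11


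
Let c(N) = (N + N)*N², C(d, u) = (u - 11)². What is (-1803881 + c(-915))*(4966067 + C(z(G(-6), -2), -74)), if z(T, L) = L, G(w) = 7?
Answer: -7628660069247252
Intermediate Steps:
C(d, u) = (-11 + u)²
c(N) = 2*N³ (c(N) = (2*N)*N² = 2*N³)
(-1803881 + c(-915))*(4966067 + C(z(G(-6), -2), -74)) = (-1803881 + 2*(-915)³)*(4966067 + (-11 - 74)²) = (-1803881 + 2*(-766060875))*(4966067 + (-85)²) = (-1803881 - 1532121750)*(4966067 + 7225) = -1533925631*4973292 = -7628660069247252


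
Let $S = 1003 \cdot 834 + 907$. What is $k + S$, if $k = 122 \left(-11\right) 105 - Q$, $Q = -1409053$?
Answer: $2105552$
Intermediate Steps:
$k = 1268143$ ($k = 122 \left(-11\right) 105 - -1409053 = \left(-1342\right) 105 + 1409053 = -140910 + 1409053 = 1268143$)
$S = 837409$ ($S = 836502 + 907 = 837409$)
$k + S = 1268143 + 837409 = 2105552$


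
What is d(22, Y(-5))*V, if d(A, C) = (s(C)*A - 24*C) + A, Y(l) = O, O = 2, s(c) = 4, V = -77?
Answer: -4774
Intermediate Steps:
Y(l) = 2
d(A, C) = -24*C + 5*A (d(A, C) = (4*A - 24*C) + A = (-24*C + 4*A) + A = -24*C + 5*A)
d(22, Y(-5))*V = (-24*2 + 5*22)*(-77) = (-48 + 110)*(-77) = 62*(-77) = -4774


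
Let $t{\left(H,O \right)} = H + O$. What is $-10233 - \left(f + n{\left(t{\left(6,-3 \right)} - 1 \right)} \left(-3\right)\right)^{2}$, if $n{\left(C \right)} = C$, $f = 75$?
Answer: $-14994$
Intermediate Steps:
$-10233 - \left(f + n{\left(t{\left(6,-3 \right)} - 1 \right)} \left(-3\right)\right)^{2} = -10233 - \left(75 + \left(\left(6 - 3\right) - 1\right) \left(-3\right)\right)^{2} = -10233 - \left(75 + \left(3 - 1\right) \left(-3\right)\right)^{2} = -10233 - \left(75 + 2 \left(-3\right)\right)^{2} = -10233 - \left(75 - 6\right)^{2} = -10233 - 69^{2} = -10233 - 4761 = -14994$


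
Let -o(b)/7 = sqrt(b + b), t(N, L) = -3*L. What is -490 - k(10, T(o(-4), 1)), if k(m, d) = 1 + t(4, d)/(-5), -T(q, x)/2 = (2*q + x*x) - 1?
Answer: -491 - 168*I*sqrt(2)/5 ≈ -491.0 - 47.518*I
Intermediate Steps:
o(b) = -7*sqrt(2)*sqrt(b) (o(b) = -7*sqrt(b + b) = -7*sqrt(2)*sqrt(b))
T(q, x) = 2 - 4*q - 2*x**2 (T(q, x) = -2*((2*q + x*x) - 1) = -2*((2*q + x**2) - 1) = -2*((x**2 + 2*q) - 1) = -2*(-1 + x**2 + 2*q) = 2 - 4*q - 2*x**2)
k(m, d) = 1 + 3*d/5 (k(m, d) = 1 - 3*d/(-5) = 1 - 3*d*(-1/5) = 1 + 3*d/5)
-490 - k(10, T(o(-4), 1)) = -490 - (1 + 3*(2 - (-28)*sqrt(2)*sqrt(-4) - 2*1**2)/5) = -490 - (1 + 3*(2 - (-28)*sqrt(2)*2*I - 2*1)/5) = -490 - (1 + 3*(2 - (-56)*I*sqrt(2) - 2)/5) = -490 - (1 + 3*(2 + 56*I*sqrt(2) - 2)/5) = -490 - (1 + 3*(56*I*sqrt(2))/5) = -490 - (1 + 168*I*sqrt(2)/5) = -490 + (-1 - 168*I*sqrt(2)/5) = -491 - 168*I*sqrt(2)/5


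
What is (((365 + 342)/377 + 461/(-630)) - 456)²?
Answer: 11671117637504809/56411000100 ≈ 2.0689e+5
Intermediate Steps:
(((365 + 342)/377 + 461/(-630)) - 456)² = ((707*(1/377) + 461*(-1/630)) - 456)² = ((707/377 - 461/630) - 456)² = (271613/237510 - 456)² = (-108032947/237510)² = 11671117637504809/56411000100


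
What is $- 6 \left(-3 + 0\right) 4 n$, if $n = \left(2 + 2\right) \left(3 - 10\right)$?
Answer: $-2016$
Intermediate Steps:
$n = -28$ ($n = 4 \left(-7\right) = -28$)
$- 6 \left(-3 + 0\right) 4 n = - 6 \left(-3 + 0\right) 4 \left(-28\right) = - 6 \left(\left(-3\right) 4\right) \left(-28\right) = \left(-6\right) \left(-12\right) \left(-28\right) = 72 \left(-28\right) = -2016$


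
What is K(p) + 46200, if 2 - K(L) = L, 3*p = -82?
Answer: 138688/3 ≈ 46229.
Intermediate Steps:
p = -82/3 (p = (⅓)*(-82) = -82/3 ≈ -27.333)
K(L) = 2 - L
K(p) + 46200 = (2 - 1*(-82/3)) + 46200 = (2 + 82/3) + 46200 = 88/3 + 46200 = 138688/3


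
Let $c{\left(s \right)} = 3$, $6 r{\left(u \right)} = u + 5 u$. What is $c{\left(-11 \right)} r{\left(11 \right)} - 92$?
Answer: $-59$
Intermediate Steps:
$r{\left(u \right)} = u$ ($r{\left(u \right)} = \frac{u + 5 u}{6} = \frac{6 u}{6} = u$)
$c{\left(-11 \right)} r{\left(11 \right)} - 92 = 3 \cdot 11 - 92 = 33 - 92 = -59$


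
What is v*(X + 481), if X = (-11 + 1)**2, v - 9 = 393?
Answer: 233562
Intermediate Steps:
v = 402 (v = 9 + 393 = 402)
X = 100 (X = (-10)**2 = 100)
v*(X + 481) = 402*(100 + 481) = 402*581 = 233562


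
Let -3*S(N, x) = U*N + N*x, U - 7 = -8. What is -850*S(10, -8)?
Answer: -25500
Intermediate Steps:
U = -1 (U = 7 - 8 = -1)
S(N, x) = N/3 - N*x/3 (S(N, x) = -(-N + N*x)/3 = N/3 - N*x/3)
-850*S(10, -8) = -850*10*(1 - 1*(-8))/3 = -850*10*(1 + 8)/3 = -850*10*9/3 = -850*30 = -25500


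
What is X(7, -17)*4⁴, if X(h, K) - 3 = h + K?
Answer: -1792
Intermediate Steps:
X(h, K) = 3 + K + h (X(h, K) = 3 + (h + K) = 3 + (K + h) = 3 + K + h)
X(7, -17)*4⁴ = (3 - 17 + 7)*4⁴ = -7*256 = -1792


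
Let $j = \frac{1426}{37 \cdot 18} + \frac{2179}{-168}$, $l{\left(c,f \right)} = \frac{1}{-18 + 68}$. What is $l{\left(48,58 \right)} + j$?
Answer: $- \frac{5039201}{466200} \approx -10.809$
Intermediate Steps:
$l{\left(c,f \right)} = \frac{1}{50}$
$j = - \frac{201941}{18648}$ ($j = \frac{1426}{666} + 2179 \left(- \frac{1}{168}\right) = 1426 \cdot \frac{1}{666} - \frac{2179}{168} = \frac{713}{333} - \frac{2179}{168} = - \frac{201941}{18648} \approx -10.829$)
$l{\left(48,58 \right)} + j = \frac{1}{50} - \frac{201941}{18648} = - \frac{5039201}{466200}$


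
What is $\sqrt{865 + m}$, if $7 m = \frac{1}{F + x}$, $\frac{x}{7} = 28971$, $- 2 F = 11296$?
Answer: $\frac{2 \sqrt{411852165294857}}{1380043} \approx 29.411$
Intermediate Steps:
$F = -5648$ ($F = \left(- \frac{1}{2}\right) 11296 = -5648$)
$x = 202797$ ($x = 7 \cdot 28971 = 202797$)
$m = \frac{1}{1380043}$ ($m = \frac{1}{7 \left(-5648 + 202797\right)} = \frac{1}{7 \cdot 197149} = \frac{1}{7} \cdot \frac{1}{197149} = \frac{1}{1380043} \approx 7.2462 \cdot 10^{-7}$)
$\sqrt{865 + m} = \sqrt{865 + \frac{1}{1380043}} = \sqrt{\frac{1193737196}{1380043}} = \frac{2 \sqrt{411852165294857}}{1380043}$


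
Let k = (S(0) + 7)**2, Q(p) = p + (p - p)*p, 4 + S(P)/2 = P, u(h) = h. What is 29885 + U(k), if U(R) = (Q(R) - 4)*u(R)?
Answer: 29882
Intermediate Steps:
S(P) = -8 + 2*P
Q(p) = p (Q(p) = p + 0*p = p + 0 = p)
k = 1 (k = ((-8 + 2*0) + 7)**2 = ((-8 + 0) + 7)**2 = (-8 + 7)**2 = (-1)**2 = 1)
U(R) = R*(-4 + R) (U(R) = (R - 4)*R = (-4 + R)*R = R*(-4 + R))
29885 + U(k) = 29885 + 1*(-4 + 1) = 29885 + 1*(-3) = 29885 - 3 = 29882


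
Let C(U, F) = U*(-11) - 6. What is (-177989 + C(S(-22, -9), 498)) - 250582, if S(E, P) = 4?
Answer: -428621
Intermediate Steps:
C(U, F) = -6 - 11*U (C(U, F) = -11*U - 6 = -6 - 11*U)
(-177989 + C(S(-22, -9), 498)) - 250582 = (-177989 + (-6 - 11*4)) - 250582 = (-177989 + (-6 - 44)) - 250582 = (-177989 - 50) - 250582 = -178039 - 250582 = -428621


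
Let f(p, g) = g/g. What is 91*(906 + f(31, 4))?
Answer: 82537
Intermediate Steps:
f(p, g) = 1
91*(906 + f(31, 4)) = 91*(906 + 1) = 91*907 = 82537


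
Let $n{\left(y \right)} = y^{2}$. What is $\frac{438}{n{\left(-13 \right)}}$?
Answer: $\frac{438}{169} \approx 2.5917$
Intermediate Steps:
$\frac{438}{n{\left(-13 \right)}} = \frac{438}{\left(-13\right)^{2}} = \frac{438}{169}$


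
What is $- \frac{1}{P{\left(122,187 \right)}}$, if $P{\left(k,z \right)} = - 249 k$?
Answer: $\frac{1}{30378} \approx 3.2919 \cdot 10^{-5}$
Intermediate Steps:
$- \frac{1}{P{\left(122,187 \right)}} = - \frac{1}{\left(-249\right) 122} = - \frac{1}{-30378} = \left(-1\right) \left(- \frac{1}{30378}\right) = \frac{1}{30378}$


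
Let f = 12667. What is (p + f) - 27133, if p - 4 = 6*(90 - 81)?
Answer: -14408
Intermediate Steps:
p = 58 (p = 4 + 6*(90 - 81) = 4 + 6*9 = 4 + 54 = 58)
(p + f) - 27133 = (58 + 12667) - 27133 = 12725 - 27133 = -14408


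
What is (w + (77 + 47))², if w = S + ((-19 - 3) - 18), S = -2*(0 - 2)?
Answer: 7744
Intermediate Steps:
S = 4 (S = -2*(-2) = 4)
w = -36 (w = 4 + ((-19 - 3) - 18) = 4 + (-22 - 18) = 4 - 40 = -36)
(w + (77 + 47))² = (-36 + (77 + 47))² = (-36 + 124)² = 88² = 7744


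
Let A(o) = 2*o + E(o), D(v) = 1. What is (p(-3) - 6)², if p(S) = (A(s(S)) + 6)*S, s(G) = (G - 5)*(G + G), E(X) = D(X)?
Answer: 99225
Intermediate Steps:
E(X) = 1
s(G) = 2*G*(-5 + G) (s(G) = (-5 + G)*(2*G) = 2*G*(-5 + G))
A(o) = 1 + 2*o (A(o) = 2*o + 1 = 1 + 2*o)
p(S) = S*(7 + 4*S*(-5 + S)) (p(S) = ((1 + 2*(2*S*(-5 + S))) + 6)*S = ((1 + 4*S*(-5 + S)) + 6)*S = (7 + 4*S*(-5 + S))*S = S*(7 + 4*S*(-5 + S)))
(p(-3) - 6)² = (-3*(7 + 4*(-3)*(-5 - 3)) - 6)² = (-3*(7 + 4*(-3)*(-8)) - 6)² = (-3*(7 + 96) - 6)² = (-3*103 - 6)² = (-309 - 6)² = (-315)² = 99225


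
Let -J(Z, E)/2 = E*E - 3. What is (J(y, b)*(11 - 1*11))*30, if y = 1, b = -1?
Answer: 0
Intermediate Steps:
J(Z, E) = 6 - 2*E² (J(Z, E) = -2*(E*E - 3) = -2*(E² - 3) = -2*(-3 + E²) = 6 - 2*E²)
(J(y, b)*(11 - 1*11))*30 = ((6 - 2*(-1)²)*(11 - 1*11))*30 = ((6 - 2*1)*(11 - 11))*30 = ((6 - 2)*0)*30 = (4*0)*30 = 0*30 = 0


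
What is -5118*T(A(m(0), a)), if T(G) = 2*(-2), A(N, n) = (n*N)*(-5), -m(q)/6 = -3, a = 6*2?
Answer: 20472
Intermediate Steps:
a = 12
m(q) = 18 (m(q) = -6*(-3) = 18)
A(N, n) = -5*N*n (A(N, n) = (N*n)*(-5) = -5*N*n)
T(G) = -4
-5118*T(A(m(0), a)) = -5118*(-4) = 20472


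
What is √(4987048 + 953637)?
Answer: √5940685 ≈ 2437.4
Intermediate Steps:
√(4987048 + 953637) = √5940685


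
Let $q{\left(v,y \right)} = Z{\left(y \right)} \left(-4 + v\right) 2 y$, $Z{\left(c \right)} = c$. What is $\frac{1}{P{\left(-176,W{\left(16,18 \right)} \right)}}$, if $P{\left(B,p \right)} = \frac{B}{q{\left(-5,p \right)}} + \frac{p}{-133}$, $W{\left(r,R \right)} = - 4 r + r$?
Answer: $\frac{344736}{125879} \approx 2.7386$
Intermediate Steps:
$W{\left(r,R \right)} = - 3 r$
$q{\left(v,y \right)} = y^{2} \left(-8 + 2 v\right)$ ($q{\left(v,y \right)} = y \left(-4 + v\right) 2 y = y \left(-8 + 2 v\right) y = y^{2} \left(-8 + 2 v\right)$)
$P{\left(B,p \right)} = - \frac{p}{133} - \frac{B}{18 p^{2}}$ ($P{\left(B,p \right)} = \frac{B}{2 p^{2} \left(-4 - 5\right)} + \frac{p}{-133} = \frac{B}{2 p^{2} \left(-9\right)} + p \left(- \frac{1}{133}\right) = \frac{B}{\left(-18\right) p^{2}} - \frac{p}{133} = B \left(- \frac{1}{18 p^{2}}\right) - \frac{p}{133} = - \frac{B}{18 p^{2}} - \frac{p}{133} = - \frac{p}{133} - \frac{B}{18 p^{2}}$)
$\frac{1}{P{\left(-176,W{\left(16,18 \right)} \right)}} = \frac{1}{- \frac{\left(-3\right) 16}{133} - - \frac{88}{9 \cdot 2304}} = \frac{1}{\left(- \frac{1}{133}\right) \left(-48\right) - - \frac{88}{9 \cdot 2304}} = \frac{1}{\frac{48}{133} - \left(- \frac{88}{9}\right) \frac{1}{2304}} = \frac{1}{\frac{48}{133} + \frac{11}{2592}} = \frac{1}{\frac{125879}{344736}} = \frac{344736}{125879}$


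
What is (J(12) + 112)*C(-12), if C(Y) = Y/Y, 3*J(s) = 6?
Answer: 114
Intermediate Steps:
J(s) = 2 (J(s) = (⅓)*6 = 2)
C(Y) = 1
(J(12) + 112)*C(-12) = (2 + 112)*1 = 114*1 = 114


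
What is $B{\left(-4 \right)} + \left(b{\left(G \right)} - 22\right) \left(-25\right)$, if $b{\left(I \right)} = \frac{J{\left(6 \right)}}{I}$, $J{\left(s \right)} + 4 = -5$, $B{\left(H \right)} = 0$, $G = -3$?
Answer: $475$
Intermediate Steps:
$J{\left(s \right)} = -9$ ($J{\left(s \right)} = -4 - 5 = -9$)
$b{\left(I \right)} = - \frac{9}{I}$
$B{\left(-4 \right)} + \left(b{\left(G \right)} - 22\right) \left(-25\right) = 0 + \left(- \frac{9}{-3} - 22\right) \left(-25\right) = 0 + \left(\left(-9\right) \left(- \frac{1}{3}\right) - 22\right) \left(-25\right) = 0 + \left(3 - 22\right) \left(-25\right) = 0 - -475 = 0 + 475 = 475$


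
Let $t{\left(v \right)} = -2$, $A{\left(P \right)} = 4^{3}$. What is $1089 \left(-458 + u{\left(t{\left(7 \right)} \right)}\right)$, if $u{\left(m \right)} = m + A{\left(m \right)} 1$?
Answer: $-431244$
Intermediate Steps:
$A{\left(P \right)} = 64$
$u{\left(m \right)} = 64 + m$ ($u{\left(m \right)} = m + 64 \cdot 1 = m + 64 = 64 + m$)
$1089 \left(-458 + u{\left(t{\left(7 \right)} \right)}\right) = 1089 \left(-458 + \left(64 - 2\right)\right) = 1089 \left(-458 + 62\right) = 1089 \left(-396\right) = -431244$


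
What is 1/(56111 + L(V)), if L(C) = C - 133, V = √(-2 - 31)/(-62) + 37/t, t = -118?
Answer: 124839234511/6988211524970167 + 107911*I*√33/20964634574910501 ≈ 1.7864e-5 + 2.9569e-11*I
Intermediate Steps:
V = -37/118 - I*√33/62 (V = √(-2 - 31)/(-62) + 37/(-118) = √(-33)*(-1/62) + 37*(-1/118) = (I*√33)*(-1/62) - 37/118 = -I*√33/62 - 37/118 = -37/118 - I*√33/62 ≈ -0.31356 - 0.092654*I)
L(C) = -133 + C
1/(56111 + L(V)) = 1/(56111 + (-133 + (-37/118 - I*√33/62))) = 1/(56111 + (-15731/118 - I*√33/62)) = 1/(6605367/118 - I*√33/62)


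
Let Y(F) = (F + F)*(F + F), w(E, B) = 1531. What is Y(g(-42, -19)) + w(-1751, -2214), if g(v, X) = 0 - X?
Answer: 2975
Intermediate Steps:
g(v, X) = -X
Y(F) = 4*F² (Y(F) = (2*F)*(2*F) = 4*F²)
Y(g(-42, -19)) + w(-1751, -2214) = 4*(-1*(-19))² + 1531 = 4*19² + 1531 = 4*361 + 1531 = 1444 + 1531 = 2975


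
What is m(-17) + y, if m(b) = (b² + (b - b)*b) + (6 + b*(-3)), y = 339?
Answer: 685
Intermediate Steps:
m(b) = 6 + b² - 3*b (m(b) = (b² + 0*b) + (6 - 3*b) = (b² + 0) + (6 - 3*b) = b² + (6 - 3*b) = 6 + b² - 3*b)
m(-17) + y = (6 + (-17)² - 3*(-17)) + 339 = (6 + 289 + 51) + 339 = 346 + 339 = 685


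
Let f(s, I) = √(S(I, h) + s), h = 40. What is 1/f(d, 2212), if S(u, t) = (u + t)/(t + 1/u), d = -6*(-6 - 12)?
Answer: √321570302983/7268686 ≈ 0.078016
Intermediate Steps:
d = 108 (d = -6*(-18) = 108)
S(u, t) = (t + u)/(t + 1/u)
f(s, I) = √(s + I*(40 + I)/(1 + 40*I)) (f(s, I) = √(I*(40 + I)/(1 + 40*I) + s) = √(s + I*(40 + I)/(1 + 40*I)))
1/f(d, 2212) = 1/(√((2212*(40 + 2212) + 108*(1 + 40*2212))/(1 + 40*2212))) = 1/(√((2212*2252 + 108*(1 + 88480))/(1 + 88480))) = 1/(√((4981424 + 108*88481)/88481)) = 1/(√((4981424 + 9555948)/88481)) = 1/(√((1/88481)*14537372)) = 1/(√(14537372/88481)) = 1/(2*√321570302983/88481) = √321570302983/7268686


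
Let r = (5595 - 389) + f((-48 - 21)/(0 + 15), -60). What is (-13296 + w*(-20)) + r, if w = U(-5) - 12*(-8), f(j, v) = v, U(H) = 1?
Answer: -10090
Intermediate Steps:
r = 5146 (r = (5595 - 389) - 60 = 5206 - 60 = 5146)
w = 97 (w = 1 - 12*(-8) = 1 + 96 = 97)
(-13296 + w*(-20)) + r = (-13296 + 97*(-20)) + 5146 = (-13296 - 1940) + 5146 = -15236 + 5146 = -10090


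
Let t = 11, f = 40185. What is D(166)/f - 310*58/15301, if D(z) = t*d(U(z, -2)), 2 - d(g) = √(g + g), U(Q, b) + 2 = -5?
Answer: -722189678/614870685 - 11*I*√14/40185 ≈ -1.1745 - 0.0010242*I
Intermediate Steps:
U(Q, b) = -7 (U(Q, b) = -2 - 5 = -7)
d(g) = 2 - √2*√g (d(g) = 2 - √(g + g) = 2 - √(2*g) = 2 - √2*√g)
D(z) = 22 - 11*I*√14 (D(z) = 11*(2 - √2*√(-7)) = 11*(2 - √2*I*√7) = 11*(2 - I*√14) = 22 - 11*I*√14)
D(166)/f - 310*58/15301 = (22 - 11*I*√14)/40185 - 310*58/15301 = (22 - 11*I*√14)*(1/40185) - 17980*1/15301 = (22/40185 - 11*I*√14/40185) - 17980/15301 = -722189678/614870685 - 11*I*√14/40185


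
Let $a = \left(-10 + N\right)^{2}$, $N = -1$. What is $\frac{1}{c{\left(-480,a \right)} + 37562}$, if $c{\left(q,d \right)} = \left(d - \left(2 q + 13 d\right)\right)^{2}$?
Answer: $\frac{1}{279626} \approx 3.5762 \cdot 10^{-6}$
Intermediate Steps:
$a = 121$ ($a = \left(-10 - 1\right)^{2} = \left(-11\right)^{2} = 121$)
$c{\left(q,d \right)} = \left(- 12 d - 2 q\right)^{2}$ ($c{\left(q,d \right)} = \left(d - \left(2 q + 13 d\right)\right)^{2} = \left(- 12 d - 2 q\right)^{2}$)
$\frac{1}{c{\left(-480,a \right)} + 37562} = \frac{1}{4 \left(-480 + 6 \cdot 121\right)^{2} + 37562} = \frac{1}{4 \left(-480 + 726\right)^{2} + 37562} = \frac{1}{4 \cdot 246^{2} + 37562} = \frac{1}{4 \cdot 60516 + 37562} = \frac{1}{242064 + 37562} = \frac{1}{279626}$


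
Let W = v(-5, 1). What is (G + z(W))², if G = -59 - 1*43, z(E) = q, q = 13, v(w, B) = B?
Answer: 7921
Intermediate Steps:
W = 1
z(E) = 13
G = -102 (G = -59 - 43 = -102)
(G + z(W))² = (-102 + 13)² = (-89)² = 7921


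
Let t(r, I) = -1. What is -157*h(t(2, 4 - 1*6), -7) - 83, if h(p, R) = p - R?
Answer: -1025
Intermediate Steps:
-157*h(t(2, 4 - 1*6), -7) - 83 = -157*(-1 - 1*(-7)) - 83 = -157*(-1 + 7) - 83 = -157*6 - 83 = -942 - 83 = -1025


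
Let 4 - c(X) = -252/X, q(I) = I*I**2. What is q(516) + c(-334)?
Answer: 22943812574/167 ≈ 1.3739e+8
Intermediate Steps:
q(I) = I**3
c(X) = 4 + 252/X (c(X) = 4 - (-252)/X = 4 + 252/X)
q(516) + c(-334) = 516**3 + (4 + 252/(-334)) = 137388096 + (4 + 252*(-1/334)) = 137388096 + (4 - 126/167) = 137388096 + 542/167 = 22943812574/167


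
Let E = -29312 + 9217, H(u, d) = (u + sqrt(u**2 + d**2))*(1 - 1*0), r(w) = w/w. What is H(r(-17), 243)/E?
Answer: -1/20095 - sqrt(2362)/4019 ≈ -0.012142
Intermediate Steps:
r(w) = 1
H(u, d) = u + sqrt(d**2 + u**2) (H(u, d) = (u + sqrt(d**2 + u**2))*(1 + 0) = (u + sqrt(d**2 + u**2))*1 = u + sqrt(d**2 + u**2))
E = -20095
H(r(-17), 243)/E = (1 + sqrt(243**2 + 1**2))/(-20095) = (1 + sqrt(59049 + 1))*(-1/20095) = (1 + sqrt(59050))*(-1/20095) = (1 + 5*sqrt(2362))*(-1/20095) = -1/20095 - sqrt(2362)/4019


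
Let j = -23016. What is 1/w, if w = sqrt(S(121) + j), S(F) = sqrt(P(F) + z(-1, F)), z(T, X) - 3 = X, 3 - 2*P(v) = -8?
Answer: -I*sqrt(2)/sqrt(46032 - sqrt(518)) ≈ -0.0065931*I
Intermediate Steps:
P(v) = 11/2 (P(v) = 3/2 - 1/2*(-8) = 3/2 + 4 = 11/2)
z(T, X) = 3 + X
S(F) = sqrt(17/2 + F) (S(F) = sqrt(11/2 + (3 + F)) = sqrt(17/2 + F))
w = sqrt(-23016 + sqrt(518)/2) (w = sqrt(sqrt(34 + 4*121)/2 - 23016) = sqrt(sqrt(34 + 484)/2 - 23016) = sqrt(sqrt(518)/2 - 23016) = sqrt(-23016 + sqrt(518)/2) ≈ 151.67*I)
1/w = 1/(sqrt(-92064 + 2*sqrt(518))/2) = 2/sqrt(-92064 + 2*sqrt(518))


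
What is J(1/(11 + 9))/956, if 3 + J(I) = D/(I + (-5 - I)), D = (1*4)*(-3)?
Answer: -3/4780 ≈ -0.00062761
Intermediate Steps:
D = -12 (D = 4*(-3) = -12)
J(I) = -3/5 (J(I) = -3 - 12/(I + (-5 - I)) = -3 - 12/(-5) = -3 - 12*(-1/5) = -3 + 12/5 = -3/5)
J(1/(11 + 9))/956 = -3/5/956 = -3/5*1/956 = -3/4780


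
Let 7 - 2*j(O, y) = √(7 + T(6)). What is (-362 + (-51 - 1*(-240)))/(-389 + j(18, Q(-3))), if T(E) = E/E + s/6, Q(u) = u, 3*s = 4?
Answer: 2400894/5349895 - 1038*√74/5349895 ≈ 0.44710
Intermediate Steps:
s = 4/3 (s = (⅓)*4 = 4/3 ≈ 1.3333)
T(E) = 11/9 (T(E) = E/E + (4/3)/6 = 1 + (4/3)*(⅙) = 1 + 2/9 = 11/9)
j(O, y) = 7/2 - √74/6 (j(O, y) = 7/2 - √(7 + 11/9)/2 = 7/2 - √74/6)
(-362 + (-51 - 1*(-240)))/(-389 + j(18, Q(-3))) = (-362 + (-51 - 1*(-240)))/(-389 + (7/2 - √74/6)) = (-362 + (-51 + 240))/(-771/2 - √74/6) = (-362 + 189)/(-771/2 - √74/6) = -173/(-771/2 - √74/6)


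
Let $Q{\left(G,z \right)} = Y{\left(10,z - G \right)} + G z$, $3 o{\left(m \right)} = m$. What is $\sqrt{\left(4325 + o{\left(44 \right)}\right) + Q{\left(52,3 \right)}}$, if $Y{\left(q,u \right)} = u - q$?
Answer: $\frac{11 \sqrt{330}}{3} \approx 66.608$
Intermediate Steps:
$o{\left(m \right)} = \frac{m}{3}$
$Q{\left(G,z \right)} = -10 + z - G + G z$ ($Q{\left(G,z \right)} = \left(\left(z - G\right) - 10\right) + G z = \left(-10 + z - G\right) + G z = -10 + z - G + G z$)
$\sqrt{\left(4325 + o{\left(44 \right)}\right) + Q{\left(52,3 \right)}} = \sqrt{\left(4325 + \frac{1}{3} \cdot 44\right) + \left(-10 + 3 - 52 + 52 \cdot 3\right)} = \sqrt{\left(4325 + \frac{44}{3}\right) + \left(-10 + 3 - 52 + 156\right)} = \sqrt{\frac{13019}{3} + 97} = \sqrt{\frac{13310}{3}} = \frac{11 \sqrt{330}}{3}$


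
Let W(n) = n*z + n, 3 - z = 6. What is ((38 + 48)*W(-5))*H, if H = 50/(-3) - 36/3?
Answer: -73960/3 ≈ -24653.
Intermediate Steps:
z = -3 (z = 3 - 1*6 = 3 - 6 = -3)
W(n) = -2*n (W(n) = n*(-3) + n = -3*n + n = -2*n)
H = -86/3 (H = 50*(-⅓) - 36*⅓ = -50/3 - 12 = -86/3 ≈ -28.667)
((38 + 48)*W(-5))*H = ((38 + 48)*(-2*(-5)))*(-86/3) = (86*10)*(-86/3) = 860*(-86/3) = -73960/3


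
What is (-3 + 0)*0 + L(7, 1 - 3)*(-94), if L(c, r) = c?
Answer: -658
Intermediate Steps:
(-3 + 0)*0 + L(7, 1 - 3)*(-94) = (-3 + 0)*0 + 7*(-94) = -3*0 - 658 = 0 - 658 = -658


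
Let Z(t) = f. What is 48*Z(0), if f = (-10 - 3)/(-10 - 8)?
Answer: 104/3 ≈ 34.667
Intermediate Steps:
f = 13/18 (f = -13/(-18) = -13*(-1/18) = 13/18 ≈ 0.72222)
Z(t) = 13/18
48*Z(0) = 48*(13/18) = 104/3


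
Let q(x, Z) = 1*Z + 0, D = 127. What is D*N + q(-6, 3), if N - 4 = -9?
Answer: -632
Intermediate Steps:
q(x, Z) = Z (q(x, Z) = Z + 0 = Z)
N = -5 (N = 4 - 9 = -5)
D*N + q(-6, 3) = 127*(-5) + 3 = -635 + 3 = -632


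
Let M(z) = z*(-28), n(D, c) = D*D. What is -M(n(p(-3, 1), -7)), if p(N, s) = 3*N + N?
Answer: 4032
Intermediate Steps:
p(N, s) = 4*N
n(D, c) = D**2
M(z) = -28*z
-M(n(p(-3, 1), -7)) = -(-28)*(4*(-3))**2 = -(-28)*(-12)**2 = -(-28)*144 = -1*(-4032) = 4032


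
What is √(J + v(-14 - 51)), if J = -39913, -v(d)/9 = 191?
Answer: 4*I*√2602 ≈ 204.04*I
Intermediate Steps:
v(d) = -1719 (v(d) = -9*191 = -1719)
√(J + v(-14 - 51)) = √(-39913 - 1719) = √(-41632) = 4*I*√2602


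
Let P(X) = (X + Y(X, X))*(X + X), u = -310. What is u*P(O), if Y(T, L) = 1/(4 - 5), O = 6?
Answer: -18600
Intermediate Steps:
Y(T, L) = -1 (Y(T, L) = 1/(-1) = -1)
P(X) = 2*X*(-1 + X) (P(X) = (X - 1)*(X + X) = (-1 + X)*(2*X) = 2*X*(-1 + X))
u*P(O) = -620*6*(-1 + 6) = -620*6*5 = -310*60 = -18600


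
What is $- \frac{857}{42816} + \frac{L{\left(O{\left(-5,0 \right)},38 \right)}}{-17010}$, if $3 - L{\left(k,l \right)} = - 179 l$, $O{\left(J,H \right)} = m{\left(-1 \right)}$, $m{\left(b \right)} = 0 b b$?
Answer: $- \frac{10198015}{24276672} \approx -0.42007$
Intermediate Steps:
$m{\left(b \right)} = 0$ ($m{\left(b \right)} = 0 b = 0$)
$O{\left(J,H \right)} = 0$
$L{\left(k,l \right)} = 3 + 179 l$ ($L{\left(k,l \right)} = 3 - - 179 l = 3 + 179 l$)
$- \frac{857}{42816} + \frac{L{\left(O{\left(-5,0 \right)},38 \right)}}{-17010} = - \frac{857}{42816} + \frac{3 + 179 \cdot 38}{-17010} = \left(-857\right) \frac{1}{42816} + \left(3 + 6802\right) \left(- \frac{1}{17010}\right) = - \frac{857}{42816} + 6805 \left(- \frac{1}{17010}\right) = - \frac{857}{42816} - \frac{1361}{3402} = - \frac{10198015}{24276672}$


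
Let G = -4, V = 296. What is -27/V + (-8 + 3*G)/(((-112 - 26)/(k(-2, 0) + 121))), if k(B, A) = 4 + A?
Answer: 368137/20424 ≈ 18.025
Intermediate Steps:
-27/V + (-8 + 3*G)/(((-112 - 26)/(k(-2, 0) + 121))) = -27/296 + (-8 + 3*(-4))/(((-112 - 26)/((4 + 0) + 121))) = -27*1/296 + (-8 - 12)/((-138/(4 + 121))) = -27/296 - 20/((-138/125)) = -27/296 - 20/((-138*1/125)) = -27/296 - 20/(-138/125) = -27/296 - 20*(-125/138) = -27/296 + 1250/69 = 368137/20424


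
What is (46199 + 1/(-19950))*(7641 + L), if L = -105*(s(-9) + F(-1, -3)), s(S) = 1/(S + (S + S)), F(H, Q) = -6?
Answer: 34320227614613/89775 ≈ 3.8229e+8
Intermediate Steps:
s(S) = 1/(3*S) (s(S) = 1/(S + 2*S) = 1/(3*S))
L = 5705/9 (L = -105*((⅓)/(-9) - 6) = -105*((⅓)*(-⅑) - 6) = -105*(-1/27 - 6) = -105*(-163/27) = 5705/9 ≈ 633.89)
(46199 + 1/(-19950))*(7641 + L) = (46199 + 1/(-19950))*(7641 + 5705/9) = (46199 - 1/19950)*(74474/9) = (921670049/19950)*(74474/9) = 34320227614613/89775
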